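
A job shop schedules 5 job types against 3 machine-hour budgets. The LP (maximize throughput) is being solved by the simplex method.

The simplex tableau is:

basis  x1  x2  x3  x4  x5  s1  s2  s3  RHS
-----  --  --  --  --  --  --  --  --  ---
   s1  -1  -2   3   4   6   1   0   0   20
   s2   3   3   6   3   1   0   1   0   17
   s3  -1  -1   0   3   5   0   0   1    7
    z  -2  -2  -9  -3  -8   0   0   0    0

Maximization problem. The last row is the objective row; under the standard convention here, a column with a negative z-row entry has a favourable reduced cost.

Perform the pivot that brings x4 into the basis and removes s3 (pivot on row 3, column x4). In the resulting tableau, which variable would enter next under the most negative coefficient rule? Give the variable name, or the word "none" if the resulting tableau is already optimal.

Pivot element 3. New z-row = old z-row − (-3)·(row 3/3).
Updated z-row coefficients: x1: -3, x2: -3, x3: -9, x4: 0, x5: -3, s1: 0, s2: 0, s3: 1.
The most negative is -9 in column x3, so x3 would enter next.

x3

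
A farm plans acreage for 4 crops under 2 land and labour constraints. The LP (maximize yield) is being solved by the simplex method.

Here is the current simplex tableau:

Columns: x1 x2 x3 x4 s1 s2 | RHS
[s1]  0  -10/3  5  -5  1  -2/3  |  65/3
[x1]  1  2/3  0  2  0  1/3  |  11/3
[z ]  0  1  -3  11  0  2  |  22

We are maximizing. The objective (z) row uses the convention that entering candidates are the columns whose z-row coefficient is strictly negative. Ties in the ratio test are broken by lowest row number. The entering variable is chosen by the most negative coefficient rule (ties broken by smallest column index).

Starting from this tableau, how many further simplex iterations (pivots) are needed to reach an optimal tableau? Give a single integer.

pivot: x3 in, s1 out → z = 35
pivot: x2 in, x1 out → z = 81/2
No improving column remains; optimal.

2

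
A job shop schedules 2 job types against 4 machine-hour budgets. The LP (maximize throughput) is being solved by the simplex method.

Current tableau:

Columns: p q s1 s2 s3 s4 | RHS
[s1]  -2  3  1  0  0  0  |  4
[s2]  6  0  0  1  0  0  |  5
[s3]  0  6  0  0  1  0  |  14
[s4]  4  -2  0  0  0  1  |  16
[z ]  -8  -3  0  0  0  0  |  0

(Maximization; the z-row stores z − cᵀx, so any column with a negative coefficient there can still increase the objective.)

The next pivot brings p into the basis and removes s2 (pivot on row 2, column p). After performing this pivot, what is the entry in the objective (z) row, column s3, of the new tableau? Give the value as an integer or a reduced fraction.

0

Pivot element is row 2, column p: 6.
Normalize row 2: new (row 2, s3) = 0/6 = 0.
z-row ← z-row − (-8)·(new row 2): 0 − (-8)·0 = 0.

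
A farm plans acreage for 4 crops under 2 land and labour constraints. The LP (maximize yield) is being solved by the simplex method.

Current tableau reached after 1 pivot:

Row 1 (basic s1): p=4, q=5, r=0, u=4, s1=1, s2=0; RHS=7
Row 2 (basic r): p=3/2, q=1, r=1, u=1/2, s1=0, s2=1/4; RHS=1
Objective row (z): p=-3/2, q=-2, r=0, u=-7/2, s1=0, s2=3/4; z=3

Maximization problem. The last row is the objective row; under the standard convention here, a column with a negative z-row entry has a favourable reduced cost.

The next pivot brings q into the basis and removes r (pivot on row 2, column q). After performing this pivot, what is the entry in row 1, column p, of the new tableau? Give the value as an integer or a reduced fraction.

Pivot element is row 2, column q: 1.
Normalize row 2: new (row 2, p) = (3/2)/1 = 3/2.
row 1 ← row 1 − 5·(new row 2): 4 − 5·(3/2) = -7/2.

-7/2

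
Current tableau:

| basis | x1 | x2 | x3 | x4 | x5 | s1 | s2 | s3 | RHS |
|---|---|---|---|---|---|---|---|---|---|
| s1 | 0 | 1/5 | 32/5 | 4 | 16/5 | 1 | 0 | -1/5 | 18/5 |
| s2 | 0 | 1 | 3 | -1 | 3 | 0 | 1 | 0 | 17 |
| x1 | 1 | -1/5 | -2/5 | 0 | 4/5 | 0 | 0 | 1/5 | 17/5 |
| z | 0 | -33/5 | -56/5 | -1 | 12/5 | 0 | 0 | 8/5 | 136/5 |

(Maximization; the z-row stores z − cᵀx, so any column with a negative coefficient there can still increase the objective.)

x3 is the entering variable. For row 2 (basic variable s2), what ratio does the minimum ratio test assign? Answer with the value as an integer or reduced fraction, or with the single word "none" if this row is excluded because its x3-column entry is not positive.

Ratio = RHS / (x3 entry) = 17 / 3 = 17/3.

17/3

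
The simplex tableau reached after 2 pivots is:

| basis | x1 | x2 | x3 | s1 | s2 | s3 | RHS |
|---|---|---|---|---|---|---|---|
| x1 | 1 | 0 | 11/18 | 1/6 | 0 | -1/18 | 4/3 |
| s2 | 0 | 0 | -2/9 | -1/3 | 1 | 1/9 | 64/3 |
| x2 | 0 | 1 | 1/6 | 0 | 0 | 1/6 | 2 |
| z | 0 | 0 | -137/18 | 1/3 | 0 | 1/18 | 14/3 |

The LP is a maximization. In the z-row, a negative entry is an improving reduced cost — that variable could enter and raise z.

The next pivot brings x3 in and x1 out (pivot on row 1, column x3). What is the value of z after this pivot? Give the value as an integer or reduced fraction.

234/11

Minimum ratio for x3: (4/3)/(11/18) = 24/11.
z changes by −(z-row coeff of x3)·ratio = −(-137/18)·(24/11) = 548/33.
New z = 14/3 + (548/33) = 234/11.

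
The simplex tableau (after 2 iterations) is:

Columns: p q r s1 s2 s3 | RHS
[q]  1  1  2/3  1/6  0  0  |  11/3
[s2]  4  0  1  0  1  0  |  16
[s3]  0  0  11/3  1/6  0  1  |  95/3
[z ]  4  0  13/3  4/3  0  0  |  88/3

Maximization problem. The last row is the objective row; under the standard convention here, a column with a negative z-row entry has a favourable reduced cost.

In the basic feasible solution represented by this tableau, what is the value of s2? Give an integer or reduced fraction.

s2 is basic (row 2); its value is the RHS of that row: 16.

16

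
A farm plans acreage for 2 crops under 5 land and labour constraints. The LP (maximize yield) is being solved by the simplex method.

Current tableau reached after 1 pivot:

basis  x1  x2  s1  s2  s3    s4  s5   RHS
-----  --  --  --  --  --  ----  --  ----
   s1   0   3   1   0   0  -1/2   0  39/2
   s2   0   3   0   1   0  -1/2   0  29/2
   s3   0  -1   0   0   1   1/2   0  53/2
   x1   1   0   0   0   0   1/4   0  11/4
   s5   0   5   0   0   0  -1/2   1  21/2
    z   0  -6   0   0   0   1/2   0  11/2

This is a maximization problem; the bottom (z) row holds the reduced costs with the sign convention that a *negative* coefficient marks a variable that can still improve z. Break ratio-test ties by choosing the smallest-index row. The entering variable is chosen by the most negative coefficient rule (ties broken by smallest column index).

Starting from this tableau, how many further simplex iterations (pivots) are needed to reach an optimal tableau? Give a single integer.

2

pivot: x2 in, s5 out → z = 181/10
pivot: s4 in, x1 out → z = 96/5
No improving column remains; optimal.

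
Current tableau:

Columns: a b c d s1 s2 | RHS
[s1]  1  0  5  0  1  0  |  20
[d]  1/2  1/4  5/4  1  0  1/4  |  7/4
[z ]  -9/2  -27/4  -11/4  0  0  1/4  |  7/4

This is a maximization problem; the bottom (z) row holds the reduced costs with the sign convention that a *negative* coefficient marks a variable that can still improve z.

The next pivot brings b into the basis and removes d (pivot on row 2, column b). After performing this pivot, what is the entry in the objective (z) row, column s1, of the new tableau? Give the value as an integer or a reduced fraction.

0

Pivot element is row 2, column b: 1/4.
Normalize row 2: new (row 2, s1) = 0/(1/4) = 0.
z-row ← z-row − (-27/4)·(new row 2): 0 − (-27/4)·0 = 0.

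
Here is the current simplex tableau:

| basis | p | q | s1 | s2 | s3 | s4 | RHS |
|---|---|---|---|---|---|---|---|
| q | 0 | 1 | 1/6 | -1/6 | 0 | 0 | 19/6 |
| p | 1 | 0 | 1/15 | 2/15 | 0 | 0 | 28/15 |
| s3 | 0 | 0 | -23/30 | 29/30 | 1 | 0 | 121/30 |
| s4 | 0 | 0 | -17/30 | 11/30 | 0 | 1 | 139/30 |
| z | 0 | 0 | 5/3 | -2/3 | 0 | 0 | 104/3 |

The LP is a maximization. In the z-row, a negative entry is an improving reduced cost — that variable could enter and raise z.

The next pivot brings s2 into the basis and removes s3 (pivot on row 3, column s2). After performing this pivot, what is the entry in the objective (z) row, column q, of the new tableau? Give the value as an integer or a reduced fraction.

0

Pivot element is row 3, column s2: 29/30.
Normalize row 3: new (row 3, q) = 0/(29/30) = 0.
z-row ← z-row − (-2/3)·(new row 3): 0 − (-2/3)·0 = 0.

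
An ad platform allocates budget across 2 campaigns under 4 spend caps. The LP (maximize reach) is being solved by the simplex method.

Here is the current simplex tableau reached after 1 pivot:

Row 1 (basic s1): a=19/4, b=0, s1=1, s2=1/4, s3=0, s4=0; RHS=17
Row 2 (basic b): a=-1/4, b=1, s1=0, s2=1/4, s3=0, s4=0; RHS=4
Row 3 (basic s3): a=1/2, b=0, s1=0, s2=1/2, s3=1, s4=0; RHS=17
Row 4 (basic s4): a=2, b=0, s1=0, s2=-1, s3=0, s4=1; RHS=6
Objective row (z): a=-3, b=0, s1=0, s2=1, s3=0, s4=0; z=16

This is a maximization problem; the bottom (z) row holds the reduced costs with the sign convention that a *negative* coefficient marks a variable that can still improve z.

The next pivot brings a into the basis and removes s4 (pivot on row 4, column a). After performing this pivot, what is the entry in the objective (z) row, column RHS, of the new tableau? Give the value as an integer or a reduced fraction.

Pivot element is row 4, column a: 2.
Normalize row 4: new (row 4, RHS) = 6/2 = 3.
z-row ← z-row − (-3)·(new row 4): 16 − (-3)·3 = 25.

25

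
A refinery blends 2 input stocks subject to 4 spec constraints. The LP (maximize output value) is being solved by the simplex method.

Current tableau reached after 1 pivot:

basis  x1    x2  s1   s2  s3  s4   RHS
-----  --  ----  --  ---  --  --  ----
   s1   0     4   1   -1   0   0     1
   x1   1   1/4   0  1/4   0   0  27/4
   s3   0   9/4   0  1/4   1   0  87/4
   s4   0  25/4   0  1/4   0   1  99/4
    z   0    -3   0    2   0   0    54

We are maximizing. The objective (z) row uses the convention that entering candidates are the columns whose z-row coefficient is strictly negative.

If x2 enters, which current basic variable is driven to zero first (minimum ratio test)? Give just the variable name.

Ratios: row 1 (s1): 1/4 = 1/4; row 2 (x1): (27/4)/(1/4) = 27; row 3 (s3): (87/4)/(9/4) = 29/3; row 4 (s4): (99/4)/(25/4) = 99/25.
Minimum ratio 1/4 is in the s1 row, so s1 leaves.

s1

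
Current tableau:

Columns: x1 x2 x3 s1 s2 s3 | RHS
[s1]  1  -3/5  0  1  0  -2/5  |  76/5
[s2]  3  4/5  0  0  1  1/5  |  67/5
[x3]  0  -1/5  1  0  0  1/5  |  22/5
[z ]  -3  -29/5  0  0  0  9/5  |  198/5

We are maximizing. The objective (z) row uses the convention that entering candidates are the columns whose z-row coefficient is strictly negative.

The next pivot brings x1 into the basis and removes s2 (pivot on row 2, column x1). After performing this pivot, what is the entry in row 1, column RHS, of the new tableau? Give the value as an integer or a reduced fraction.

Pivot element is row 2, column x1: 3.
Normalize row 2: new (row 2, RHS) = (67/5)/3 = 67/15.
row 1 ← row 1 − 1·(new row 2): 76/5 − 1·(67/15) = 161/15.

161/15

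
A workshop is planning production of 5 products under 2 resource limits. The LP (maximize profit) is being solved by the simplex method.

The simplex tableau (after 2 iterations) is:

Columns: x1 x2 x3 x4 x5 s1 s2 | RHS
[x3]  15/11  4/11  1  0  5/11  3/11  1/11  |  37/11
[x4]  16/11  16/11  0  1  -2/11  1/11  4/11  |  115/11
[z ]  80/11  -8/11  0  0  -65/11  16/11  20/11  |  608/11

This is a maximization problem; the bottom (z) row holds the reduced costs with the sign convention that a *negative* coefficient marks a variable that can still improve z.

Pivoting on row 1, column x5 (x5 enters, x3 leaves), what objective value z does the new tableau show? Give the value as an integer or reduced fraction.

Minimum ratio for x5: (37/11)/(5/11) = 37/5.
z changes by −(z-row coeff of x5)·ratio = −(-65/11)·(37/5) = 481/11.
New z = 608/11 + (481/11) = 99.

99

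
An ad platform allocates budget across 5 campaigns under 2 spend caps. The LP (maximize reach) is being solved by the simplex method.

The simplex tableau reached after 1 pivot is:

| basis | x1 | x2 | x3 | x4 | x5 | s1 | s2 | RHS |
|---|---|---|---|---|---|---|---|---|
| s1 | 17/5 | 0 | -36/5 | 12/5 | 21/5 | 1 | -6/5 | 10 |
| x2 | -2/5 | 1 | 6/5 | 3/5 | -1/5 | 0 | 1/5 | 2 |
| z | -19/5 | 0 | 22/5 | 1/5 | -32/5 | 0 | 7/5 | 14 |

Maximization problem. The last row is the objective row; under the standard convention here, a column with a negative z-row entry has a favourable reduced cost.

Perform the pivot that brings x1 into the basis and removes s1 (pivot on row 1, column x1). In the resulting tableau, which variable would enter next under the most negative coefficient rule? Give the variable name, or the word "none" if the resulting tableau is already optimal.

x3

Pivot element 17/5. New z-row = old z-row − (-19/5)·(row 1/(17/5)).
Updated z-row coefficients: x1: 0, x2: 0, x3: -62/17, x4: 49/17, x5: -29/17, s1: 19/17, s2: 1/17.
The most negative is -62/17 in column x3, so x3 would enter next.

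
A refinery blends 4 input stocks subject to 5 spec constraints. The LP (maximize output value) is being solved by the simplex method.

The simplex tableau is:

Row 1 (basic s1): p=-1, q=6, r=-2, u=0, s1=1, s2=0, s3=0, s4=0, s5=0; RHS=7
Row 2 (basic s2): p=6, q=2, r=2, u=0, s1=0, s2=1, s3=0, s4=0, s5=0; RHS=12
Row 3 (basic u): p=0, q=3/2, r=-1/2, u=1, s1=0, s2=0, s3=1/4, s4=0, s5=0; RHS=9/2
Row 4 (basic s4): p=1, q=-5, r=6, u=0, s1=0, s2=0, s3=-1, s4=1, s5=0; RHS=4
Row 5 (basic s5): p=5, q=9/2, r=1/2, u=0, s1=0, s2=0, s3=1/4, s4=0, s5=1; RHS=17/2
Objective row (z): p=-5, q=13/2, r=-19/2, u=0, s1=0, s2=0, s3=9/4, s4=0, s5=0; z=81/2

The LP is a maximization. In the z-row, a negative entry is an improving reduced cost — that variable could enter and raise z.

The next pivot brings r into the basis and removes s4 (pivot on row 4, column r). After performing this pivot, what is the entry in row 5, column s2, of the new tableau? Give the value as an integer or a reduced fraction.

Pivot element is row 4, column r: 6.
Normalize row 4: new (row 4, s2) = 0/6 = 0.
row 5 ← row 5 − (1/2)·(new row 4): 0 − (1/2)·0 = 0.

0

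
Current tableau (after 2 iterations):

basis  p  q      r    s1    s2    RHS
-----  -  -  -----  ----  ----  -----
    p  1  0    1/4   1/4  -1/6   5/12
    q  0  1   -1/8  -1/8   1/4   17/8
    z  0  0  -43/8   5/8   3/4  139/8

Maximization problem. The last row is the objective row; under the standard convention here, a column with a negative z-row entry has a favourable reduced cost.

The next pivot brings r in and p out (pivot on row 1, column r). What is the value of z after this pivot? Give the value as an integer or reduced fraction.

Minimum ratio for r: (5/12)/(1/4) = 5/3.
z changes by −(z-row coeff of r)·ratio = −(-43/8)·(5/3) = 215/24.
New z = 139/8 + (215/24) = 79/3.

79/3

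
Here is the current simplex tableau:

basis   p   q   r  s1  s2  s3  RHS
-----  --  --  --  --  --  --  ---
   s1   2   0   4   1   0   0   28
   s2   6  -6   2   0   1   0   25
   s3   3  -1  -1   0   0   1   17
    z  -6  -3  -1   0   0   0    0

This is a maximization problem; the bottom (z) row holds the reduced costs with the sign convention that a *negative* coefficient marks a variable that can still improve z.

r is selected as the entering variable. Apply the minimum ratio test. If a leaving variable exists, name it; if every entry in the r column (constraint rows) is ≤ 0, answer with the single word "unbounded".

s1

Ratios: row 1 (s1): 28/4 = 7; row 2 (s2): 25/2 = 25/2; row 3 (s3): entry -1 ≤ 0, skip.
Minimum ratio is in the s1 row, so s1 leaves.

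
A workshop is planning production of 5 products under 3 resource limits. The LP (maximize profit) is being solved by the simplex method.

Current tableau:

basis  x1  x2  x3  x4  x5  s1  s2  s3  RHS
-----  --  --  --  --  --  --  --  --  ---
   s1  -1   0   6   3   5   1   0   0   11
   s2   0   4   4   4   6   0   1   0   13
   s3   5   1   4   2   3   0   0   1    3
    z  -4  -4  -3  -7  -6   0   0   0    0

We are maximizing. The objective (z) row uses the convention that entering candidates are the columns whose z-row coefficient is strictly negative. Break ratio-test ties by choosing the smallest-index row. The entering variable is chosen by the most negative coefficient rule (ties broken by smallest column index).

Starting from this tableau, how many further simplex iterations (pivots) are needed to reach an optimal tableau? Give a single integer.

pivot: x4 in, s3 out → z = 21/2
pivot: x2 in, x4 out → z = 12
No improving column remains; optimal.

2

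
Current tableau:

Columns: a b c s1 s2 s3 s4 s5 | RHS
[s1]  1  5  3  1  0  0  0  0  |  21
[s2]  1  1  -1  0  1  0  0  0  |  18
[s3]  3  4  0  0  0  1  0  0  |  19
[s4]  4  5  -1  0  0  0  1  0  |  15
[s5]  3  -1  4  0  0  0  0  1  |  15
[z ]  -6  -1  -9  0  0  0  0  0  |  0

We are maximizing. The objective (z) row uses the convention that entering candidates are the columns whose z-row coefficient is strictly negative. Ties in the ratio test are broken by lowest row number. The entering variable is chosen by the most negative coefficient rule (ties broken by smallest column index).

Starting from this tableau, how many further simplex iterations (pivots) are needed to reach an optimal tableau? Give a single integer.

2

pivot: c in, s5 out → z = 135/4
pivot: b in, s1 out → z = 903/23
No improving column remains; optimal.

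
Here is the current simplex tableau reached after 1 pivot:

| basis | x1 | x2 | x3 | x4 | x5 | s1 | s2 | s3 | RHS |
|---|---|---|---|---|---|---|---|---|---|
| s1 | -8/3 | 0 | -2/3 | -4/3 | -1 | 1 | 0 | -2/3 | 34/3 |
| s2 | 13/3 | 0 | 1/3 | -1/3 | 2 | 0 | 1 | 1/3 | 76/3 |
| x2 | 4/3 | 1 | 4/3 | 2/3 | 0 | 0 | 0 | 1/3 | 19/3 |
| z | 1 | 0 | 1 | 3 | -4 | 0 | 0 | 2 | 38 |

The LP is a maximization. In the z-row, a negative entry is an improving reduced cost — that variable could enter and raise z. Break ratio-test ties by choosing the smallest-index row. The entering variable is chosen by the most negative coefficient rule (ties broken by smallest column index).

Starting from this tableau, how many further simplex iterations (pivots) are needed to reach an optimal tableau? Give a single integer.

1

pivot: x5 in, s2 out → z = 266/3
No improving column remains; optimal.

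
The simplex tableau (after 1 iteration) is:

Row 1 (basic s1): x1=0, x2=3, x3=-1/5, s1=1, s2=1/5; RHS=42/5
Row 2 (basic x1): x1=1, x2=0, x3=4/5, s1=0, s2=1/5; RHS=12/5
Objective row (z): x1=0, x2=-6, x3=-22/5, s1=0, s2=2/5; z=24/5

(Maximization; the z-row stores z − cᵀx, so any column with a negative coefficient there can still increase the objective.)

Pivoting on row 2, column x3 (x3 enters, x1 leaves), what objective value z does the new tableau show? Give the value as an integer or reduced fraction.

Minimum ratio for x3: (12/5)/(4/5) = 3.
z changes by −(z-row coeff of x3)·ratio = −(-22/5)·3 = 66/5.
New z = 24/5 + (66/5) = 18.

18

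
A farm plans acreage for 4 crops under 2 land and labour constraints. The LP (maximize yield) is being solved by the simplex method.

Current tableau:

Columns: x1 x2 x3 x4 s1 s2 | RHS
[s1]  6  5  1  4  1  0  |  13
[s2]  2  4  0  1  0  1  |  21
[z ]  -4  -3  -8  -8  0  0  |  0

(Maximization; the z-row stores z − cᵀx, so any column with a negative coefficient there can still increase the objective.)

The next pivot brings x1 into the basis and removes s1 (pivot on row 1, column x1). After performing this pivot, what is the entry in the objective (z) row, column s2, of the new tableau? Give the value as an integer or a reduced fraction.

Pivot element is row 1, column x1: 6.
Normalize row 1: new (row 1, s2) = 0/6 = 0.
z-row ← z-row − (-4)·(new row 1): 0 − (-4)·0 = 0.

0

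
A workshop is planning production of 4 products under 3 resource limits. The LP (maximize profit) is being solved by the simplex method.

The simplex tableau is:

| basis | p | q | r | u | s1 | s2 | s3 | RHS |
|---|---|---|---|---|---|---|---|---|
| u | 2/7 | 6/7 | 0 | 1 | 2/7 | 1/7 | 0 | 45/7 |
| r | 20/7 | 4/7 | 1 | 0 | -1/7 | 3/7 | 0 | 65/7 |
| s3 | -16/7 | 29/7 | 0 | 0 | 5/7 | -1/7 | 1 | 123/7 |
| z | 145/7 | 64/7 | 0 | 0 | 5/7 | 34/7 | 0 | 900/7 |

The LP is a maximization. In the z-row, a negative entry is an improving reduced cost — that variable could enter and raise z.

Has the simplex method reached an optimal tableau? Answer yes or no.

yes

No objective-row coefficient is strictly negative, so no entering variable exists; the tableau is optimal.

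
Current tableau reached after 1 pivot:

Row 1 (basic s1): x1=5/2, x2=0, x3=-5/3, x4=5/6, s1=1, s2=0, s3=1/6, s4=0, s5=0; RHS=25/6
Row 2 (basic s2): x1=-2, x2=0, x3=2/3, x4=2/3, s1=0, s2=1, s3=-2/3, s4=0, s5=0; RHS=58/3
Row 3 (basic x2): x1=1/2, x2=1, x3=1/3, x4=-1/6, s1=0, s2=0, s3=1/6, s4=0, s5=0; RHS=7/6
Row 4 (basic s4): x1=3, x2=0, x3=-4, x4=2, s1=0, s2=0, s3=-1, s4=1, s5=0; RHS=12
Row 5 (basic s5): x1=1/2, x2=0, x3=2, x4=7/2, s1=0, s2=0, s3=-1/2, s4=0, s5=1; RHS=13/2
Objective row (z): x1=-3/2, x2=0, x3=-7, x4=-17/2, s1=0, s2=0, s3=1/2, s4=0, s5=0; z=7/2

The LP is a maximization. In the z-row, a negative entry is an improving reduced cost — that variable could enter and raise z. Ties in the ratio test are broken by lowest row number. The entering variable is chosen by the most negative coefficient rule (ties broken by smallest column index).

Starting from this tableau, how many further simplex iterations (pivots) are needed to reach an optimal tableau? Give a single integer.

pivot: x4 in, s5 out → z = 135/7
pivot: x3 in, x4 out → z = 105/4
pivot: s3 in, x2 out → z = 80/3
No improving column remains; optimal.

3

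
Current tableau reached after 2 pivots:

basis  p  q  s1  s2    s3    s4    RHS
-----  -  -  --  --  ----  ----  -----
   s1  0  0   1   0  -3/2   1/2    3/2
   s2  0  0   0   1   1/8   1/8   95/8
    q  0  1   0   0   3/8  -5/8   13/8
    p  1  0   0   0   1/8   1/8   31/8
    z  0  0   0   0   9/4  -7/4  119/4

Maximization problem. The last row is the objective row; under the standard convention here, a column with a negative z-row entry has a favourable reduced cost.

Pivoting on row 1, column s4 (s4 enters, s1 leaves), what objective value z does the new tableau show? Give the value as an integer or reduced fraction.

Minimum ratio for s4: (3/2)/(1/2) = 3.
z changes by −(z-row coeff of s4)·ratio = −(-7/4)·3 = 21/4.
New z = 119/4 + (21/4) = 35.

35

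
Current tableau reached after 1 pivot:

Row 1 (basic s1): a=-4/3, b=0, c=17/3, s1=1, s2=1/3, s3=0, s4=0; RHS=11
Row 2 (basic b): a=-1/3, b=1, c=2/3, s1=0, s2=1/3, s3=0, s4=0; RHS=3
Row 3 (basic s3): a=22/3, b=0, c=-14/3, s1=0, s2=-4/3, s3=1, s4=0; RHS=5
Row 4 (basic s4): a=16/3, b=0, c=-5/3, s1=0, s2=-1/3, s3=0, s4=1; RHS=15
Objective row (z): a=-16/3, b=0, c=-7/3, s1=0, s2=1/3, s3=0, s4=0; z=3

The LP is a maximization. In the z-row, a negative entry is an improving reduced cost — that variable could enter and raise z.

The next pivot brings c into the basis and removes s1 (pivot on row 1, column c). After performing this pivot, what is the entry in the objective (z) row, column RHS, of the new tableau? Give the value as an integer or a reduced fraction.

Pivot element is row 1, column c: 17/3.
Normalize row 1: new (row 1, RHS) = 11/(17/3) = 33/17.
z-row ← z-row − (-7/3)·(new row 1): 3 − (-7/3)·(33/17) = 128/17.

128/17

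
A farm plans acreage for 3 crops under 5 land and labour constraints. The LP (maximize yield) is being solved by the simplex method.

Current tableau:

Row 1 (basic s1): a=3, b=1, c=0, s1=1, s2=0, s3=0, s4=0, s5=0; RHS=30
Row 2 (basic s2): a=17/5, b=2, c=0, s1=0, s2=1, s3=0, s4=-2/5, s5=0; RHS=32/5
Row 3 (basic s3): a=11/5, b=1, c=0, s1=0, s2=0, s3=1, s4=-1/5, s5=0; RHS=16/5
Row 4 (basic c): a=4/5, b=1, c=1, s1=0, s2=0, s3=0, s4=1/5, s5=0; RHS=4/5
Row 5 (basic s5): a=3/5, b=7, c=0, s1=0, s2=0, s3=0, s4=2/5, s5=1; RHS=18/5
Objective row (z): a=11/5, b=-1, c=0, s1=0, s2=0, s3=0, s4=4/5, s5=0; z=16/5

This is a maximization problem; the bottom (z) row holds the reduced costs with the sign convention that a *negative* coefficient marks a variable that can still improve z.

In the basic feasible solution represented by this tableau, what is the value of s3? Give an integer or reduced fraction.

s3 is basic (row 3); its value is the RHS of that row: 16/5.

16/5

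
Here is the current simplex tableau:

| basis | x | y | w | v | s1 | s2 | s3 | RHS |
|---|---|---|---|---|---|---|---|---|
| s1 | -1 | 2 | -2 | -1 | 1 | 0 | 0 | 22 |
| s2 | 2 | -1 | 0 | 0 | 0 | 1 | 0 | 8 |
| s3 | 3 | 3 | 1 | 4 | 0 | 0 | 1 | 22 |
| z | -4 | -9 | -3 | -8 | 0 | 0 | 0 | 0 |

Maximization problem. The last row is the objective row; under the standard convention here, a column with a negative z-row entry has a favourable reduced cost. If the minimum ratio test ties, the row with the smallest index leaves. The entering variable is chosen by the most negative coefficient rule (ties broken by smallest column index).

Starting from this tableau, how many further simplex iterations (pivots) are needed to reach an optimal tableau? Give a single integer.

1

pivot: y in, s3 out → z = 66
No improving column remains; optimal.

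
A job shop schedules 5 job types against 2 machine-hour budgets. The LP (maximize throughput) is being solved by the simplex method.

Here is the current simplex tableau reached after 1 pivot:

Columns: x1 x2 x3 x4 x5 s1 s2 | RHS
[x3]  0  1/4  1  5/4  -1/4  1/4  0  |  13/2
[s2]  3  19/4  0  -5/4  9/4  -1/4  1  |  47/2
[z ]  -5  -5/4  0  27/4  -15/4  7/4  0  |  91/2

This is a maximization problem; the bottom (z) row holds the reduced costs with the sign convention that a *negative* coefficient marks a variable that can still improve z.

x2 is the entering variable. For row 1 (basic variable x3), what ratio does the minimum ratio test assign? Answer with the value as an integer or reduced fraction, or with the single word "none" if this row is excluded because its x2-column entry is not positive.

Ratio = RHS / (x2 entry) = (13/2) / (1/4) = 26.

26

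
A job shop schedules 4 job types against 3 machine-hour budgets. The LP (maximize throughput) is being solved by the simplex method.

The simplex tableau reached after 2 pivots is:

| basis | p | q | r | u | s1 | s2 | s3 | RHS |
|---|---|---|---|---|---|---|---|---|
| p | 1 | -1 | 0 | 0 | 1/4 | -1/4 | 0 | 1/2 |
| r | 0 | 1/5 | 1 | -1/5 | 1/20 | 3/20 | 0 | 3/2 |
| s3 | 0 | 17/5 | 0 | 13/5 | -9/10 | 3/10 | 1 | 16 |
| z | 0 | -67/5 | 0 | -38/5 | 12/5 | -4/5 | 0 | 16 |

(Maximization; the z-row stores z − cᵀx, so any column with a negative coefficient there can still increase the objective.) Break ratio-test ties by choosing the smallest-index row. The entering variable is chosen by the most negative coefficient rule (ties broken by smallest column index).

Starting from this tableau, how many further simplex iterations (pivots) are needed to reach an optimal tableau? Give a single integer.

3

pivot: q in, s3 out → z = 1344/17
pivot: s1 in, r out → z = 597/7
pivot: u in, p out → z = 474/5
No improving column remains; optimal.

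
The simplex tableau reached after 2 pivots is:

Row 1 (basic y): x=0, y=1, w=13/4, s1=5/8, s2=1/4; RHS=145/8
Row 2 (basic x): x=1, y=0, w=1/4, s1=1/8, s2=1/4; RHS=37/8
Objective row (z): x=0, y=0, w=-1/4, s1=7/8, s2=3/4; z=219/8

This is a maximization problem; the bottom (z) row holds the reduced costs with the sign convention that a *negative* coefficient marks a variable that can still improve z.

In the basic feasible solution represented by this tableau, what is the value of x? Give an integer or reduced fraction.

37/8

x is basic (row 2); its value is the RHS of that row: 37/8.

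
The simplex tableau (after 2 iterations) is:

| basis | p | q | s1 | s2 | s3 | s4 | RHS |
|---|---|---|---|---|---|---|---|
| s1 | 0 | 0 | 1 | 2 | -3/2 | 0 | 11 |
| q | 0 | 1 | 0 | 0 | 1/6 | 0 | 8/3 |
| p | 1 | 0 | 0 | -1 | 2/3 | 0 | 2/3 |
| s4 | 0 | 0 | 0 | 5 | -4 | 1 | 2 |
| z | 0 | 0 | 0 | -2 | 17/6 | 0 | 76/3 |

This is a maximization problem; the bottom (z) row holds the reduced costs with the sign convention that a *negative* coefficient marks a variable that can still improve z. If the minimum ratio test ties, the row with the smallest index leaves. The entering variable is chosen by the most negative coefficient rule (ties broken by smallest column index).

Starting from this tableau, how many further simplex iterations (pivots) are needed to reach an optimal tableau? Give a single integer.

1

pivot: s2 in, s4 out → z = 392/15
No improving column remains; optimal.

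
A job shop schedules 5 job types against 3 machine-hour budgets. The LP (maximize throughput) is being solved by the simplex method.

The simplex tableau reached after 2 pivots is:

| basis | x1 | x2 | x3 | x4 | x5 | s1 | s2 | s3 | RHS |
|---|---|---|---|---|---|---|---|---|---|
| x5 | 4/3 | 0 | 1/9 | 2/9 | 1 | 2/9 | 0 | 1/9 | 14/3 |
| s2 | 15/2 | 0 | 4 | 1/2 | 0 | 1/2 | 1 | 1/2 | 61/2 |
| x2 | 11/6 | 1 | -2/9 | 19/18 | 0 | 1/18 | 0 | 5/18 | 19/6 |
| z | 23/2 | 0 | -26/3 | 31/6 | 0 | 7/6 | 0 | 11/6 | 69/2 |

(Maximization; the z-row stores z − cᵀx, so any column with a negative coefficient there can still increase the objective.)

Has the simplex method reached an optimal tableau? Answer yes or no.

Column x3 has objective-row coefficient -26/3, which is negative; an improving pivot exists, so not yet optimal.

no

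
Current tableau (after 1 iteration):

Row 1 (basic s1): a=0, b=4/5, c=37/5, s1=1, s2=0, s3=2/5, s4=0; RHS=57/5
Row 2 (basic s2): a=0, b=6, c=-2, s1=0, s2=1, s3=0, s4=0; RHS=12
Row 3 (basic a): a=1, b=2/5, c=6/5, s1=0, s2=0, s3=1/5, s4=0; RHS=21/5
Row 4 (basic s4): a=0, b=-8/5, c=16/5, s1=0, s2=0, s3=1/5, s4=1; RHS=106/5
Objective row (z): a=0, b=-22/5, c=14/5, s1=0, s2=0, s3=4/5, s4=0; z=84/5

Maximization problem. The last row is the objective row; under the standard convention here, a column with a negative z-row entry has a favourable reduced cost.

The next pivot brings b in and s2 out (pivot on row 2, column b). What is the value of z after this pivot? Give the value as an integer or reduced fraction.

128/5

Minimum ratio for b: 12/6 = 2.
z changes by −(z-row coeff of b)·ratio = −(-22/5)·2 = 44/5.
New z = 84/5 + (44/5) = 128/5.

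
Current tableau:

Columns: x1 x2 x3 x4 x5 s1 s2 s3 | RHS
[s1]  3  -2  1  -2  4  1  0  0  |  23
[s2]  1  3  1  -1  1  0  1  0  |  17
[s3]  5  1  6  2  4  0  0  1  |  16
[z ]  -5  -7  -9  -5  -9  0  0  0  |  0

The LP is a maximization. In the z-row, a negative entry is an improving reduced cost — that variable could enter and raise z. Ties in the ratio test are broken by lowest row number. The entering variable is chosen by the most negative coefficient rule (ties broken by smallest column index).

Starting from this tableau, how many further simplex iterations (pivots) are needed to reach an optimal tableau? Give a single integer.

pivot: x3 in, s3 out → z = 24
pivot: x2 in, s2 out → z = 881/17
pivot: x4 in, x3 out → z = 505/7
No improving column remains; optimal.

3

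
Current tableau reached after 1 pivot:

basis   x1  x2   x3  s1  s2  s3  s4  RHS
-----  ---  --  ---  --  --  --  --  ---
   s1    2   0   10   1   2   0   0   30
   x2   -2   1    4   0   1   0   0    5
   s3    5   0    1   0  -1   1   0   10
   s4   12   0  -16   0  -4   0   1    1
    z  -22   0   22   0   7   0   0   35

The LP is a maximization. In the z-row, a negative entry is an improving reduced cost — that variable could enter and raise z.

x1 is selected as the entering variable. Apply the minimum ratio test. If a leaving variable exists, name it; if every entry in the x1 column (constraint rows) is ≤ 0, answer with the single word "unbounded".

s4

Ratios: row 1 (s1): 30/2 = 15; row 2 (x2): entry -2 ≤ 0, skip; row 3 (s3): 10/5 = 2; row 4 (s4): 1/12 = 1/12.
Minimum ratio is in the s4 row, so s4 leaves.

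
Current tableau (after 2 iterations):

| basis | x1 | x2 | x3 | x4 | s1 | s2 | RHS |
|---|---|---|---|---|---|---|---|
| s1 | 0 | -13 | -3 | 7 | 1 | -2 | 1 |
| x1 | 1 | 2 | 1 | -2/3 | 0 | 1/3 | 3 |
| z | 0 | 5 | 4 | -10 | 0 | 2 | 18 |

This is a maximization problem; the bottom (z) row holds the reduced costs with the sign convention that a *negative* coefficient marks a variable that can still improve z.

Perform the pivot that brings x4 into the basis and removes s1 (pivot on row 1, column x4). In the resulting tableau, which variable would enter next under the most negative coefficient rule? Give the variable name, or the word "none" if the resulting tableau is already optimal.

Pivot element 7. New z-row = old z-row − (-10)·(row 1/7).
Updated z-row coefficients: x1: 0, x2: -95/7, x3: -2/7, x4: 0, s1: 10/7, s2: -6/7.
The most negative is -95/7 in column x2, so x2 would enter next.

x2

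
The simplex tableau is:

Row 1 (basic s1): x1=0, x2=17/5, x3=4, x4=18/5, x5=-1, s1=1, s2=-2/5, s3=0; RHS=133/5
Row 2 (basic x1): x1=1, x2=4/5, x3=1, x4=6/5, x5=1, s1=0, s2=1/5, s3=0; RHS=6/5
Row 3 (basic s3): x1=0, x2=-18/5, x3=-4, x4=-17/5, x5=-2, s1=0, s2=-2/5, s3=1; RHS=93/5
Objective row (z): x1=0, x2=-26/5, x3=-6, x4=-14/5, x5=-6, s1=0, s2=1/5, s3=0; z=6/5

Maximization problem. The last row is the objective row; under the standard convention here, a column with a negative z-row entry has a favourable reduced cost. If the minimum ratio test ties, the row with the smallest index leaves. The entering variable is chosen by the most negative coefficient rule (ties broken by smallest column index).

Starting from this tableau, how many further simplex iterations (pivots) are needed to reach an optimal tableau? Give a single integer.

2

pivot: x3 in, x1 out → z = 42/5
pivot: x2 in, x3 out → z = 9
No improving column remains; optimal.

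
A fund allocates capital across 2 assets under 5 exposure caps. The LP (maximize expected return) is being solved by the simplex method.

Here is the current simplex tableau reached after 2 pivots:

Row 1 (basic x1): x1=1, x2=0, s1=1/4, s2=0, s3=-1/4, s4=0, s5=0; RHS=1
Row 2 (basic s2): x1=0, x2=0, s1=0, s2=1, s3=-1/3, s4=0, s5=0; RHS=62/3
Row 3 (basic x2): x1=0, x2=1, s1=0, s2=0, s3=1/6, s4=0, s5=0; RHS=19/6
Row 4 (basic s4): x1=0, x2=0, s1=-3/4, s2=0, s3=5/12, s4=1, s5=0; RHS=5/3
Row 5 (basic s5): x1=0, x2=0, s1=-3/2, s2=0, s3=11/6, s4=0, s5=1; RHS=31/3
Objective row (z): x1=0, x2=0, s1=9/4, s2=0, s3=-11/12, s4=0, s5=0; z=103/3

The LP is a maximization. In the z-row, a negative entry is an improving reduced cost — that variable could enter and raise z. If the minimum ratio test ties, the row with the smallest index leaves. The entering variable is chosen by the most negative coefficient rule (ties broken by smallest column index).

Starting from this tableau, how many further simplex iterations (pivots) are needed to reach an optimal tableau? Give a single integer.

pivot: s3 in, s4 out → z = 38
No improving column remains; optimal.

1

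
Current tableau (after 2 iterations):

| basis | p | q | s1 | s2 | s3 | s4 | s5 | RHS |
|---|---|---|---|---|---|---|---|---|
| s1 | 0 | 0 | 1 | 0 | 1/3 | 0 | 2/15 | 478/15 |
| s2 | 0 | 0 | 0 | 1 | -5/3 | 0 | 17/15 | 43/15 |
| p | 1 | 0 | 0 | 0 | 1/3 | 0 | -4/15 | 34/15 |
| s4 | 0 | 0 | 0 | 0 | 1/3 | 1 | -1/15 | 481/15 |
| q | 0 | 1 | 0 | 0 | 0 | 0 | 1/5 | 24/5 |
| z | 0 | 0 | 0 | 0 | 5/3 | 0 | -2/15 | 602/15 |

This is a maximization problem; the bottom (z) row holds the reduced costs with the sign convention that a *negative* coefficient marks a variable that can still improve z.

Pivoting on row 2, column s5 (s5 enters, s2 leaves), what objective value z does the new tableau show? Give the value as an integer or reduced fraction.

Minimum ratio for s5: (43/15)/(17/15) = 43/17.
z changes by −(z-row coeff of s5)·ratio = −(-2/15)·(43/17) = 86/255.
New z = 602/15 + (86/255) = 688/17.

688/17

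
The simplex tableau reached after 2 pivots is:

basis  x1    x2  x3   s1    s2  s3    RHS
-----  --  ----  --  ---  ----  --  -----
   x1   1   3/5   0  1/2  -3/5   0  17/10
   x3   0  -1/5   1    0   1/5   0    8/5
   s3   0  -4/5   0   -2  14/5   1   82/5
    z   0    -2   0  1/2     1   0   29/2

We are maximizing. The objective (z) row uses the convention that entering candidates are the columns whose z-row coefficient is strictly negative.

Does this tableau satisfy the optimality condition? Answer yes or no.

no

Column x2 has objective-row coefficient -2, which is negative; an improving pivot exists, so not yet optimal.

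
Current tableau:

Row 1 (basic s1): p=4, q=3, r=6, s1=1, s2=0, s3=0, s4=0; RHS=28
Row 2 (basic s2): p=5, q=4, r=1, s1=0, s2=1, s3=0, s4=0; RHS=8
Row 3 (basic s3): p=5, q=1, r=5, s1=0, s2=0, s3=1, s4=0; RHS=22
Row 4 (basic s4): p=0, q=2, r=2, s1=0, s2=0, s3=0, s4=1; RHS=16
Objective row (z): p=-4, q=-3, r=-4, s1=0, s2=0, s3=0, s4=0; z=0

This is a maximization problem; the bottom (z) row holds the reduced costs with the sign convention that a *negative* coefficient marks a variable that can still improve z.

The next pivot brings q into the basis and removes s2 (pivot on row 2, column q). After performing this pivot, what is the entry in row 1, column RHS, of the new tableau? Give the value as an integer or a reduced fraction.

Pivot element is row 2, column q: 4.
Normalize row 2: new (row 2, RHS) = 8/4 = 2.
row 1 ← row 1 − 3·(new row 2): 28 − 3·2 = 22.

22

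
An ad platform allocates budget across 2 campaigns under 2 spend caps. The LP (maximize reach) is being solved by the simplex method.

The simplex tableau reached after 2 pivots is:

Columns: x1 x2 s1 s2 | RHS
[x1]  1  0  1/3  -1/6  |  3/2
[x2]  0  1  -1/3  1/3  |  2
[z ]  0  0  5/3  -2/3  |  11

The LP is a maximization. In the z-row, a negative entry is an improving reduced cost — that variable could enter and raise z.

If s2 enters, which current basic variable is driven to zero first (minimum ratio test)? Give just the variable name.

x2

Ratios: row 1 (x1): entry -1/6 ≤ 0, skip; row 2 (x2): 2/(1/3) = 6.
Minimum ratio 6 is in the x2 row, so x2 leaves.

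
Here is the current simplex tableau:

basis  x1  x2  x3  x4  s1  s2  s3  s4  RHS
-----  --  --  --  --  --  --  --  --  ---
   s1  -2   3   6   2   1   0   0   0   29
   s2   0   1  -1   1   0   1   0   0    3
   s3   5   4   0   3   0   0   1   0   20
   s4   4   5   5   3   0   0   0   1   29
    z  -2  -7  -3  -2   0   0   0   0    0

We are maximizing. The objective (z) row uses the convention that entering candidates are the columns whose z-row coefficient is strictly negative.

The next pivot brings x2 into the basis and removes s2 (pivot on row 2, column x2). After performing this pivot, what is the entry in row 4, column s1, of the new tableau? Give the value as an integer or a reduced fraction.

0

Pivot element is row 2, column x2: 1.
Normalize row 2: new (row 2, s1) = 0/1 = 0.
row 4 ← row 4 − 5·(new row 2): 0 − 5·0 = 0.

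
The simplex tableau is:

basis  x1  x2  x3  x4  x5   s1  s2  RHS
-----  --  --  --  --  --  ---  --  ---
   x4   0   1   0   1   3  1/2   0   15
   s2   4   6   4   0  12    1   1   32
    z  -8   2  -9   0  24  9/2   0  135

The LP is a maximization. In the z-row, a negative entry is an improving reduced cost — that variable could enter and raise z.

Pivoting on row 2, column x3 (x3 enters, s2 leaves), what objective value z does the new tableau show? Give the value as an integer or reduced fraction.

Minimum ratio for x3: 32/4 = 8.
z changes by −(z-row coeff of x3)·ratio = −(-9)·8 = 72.
New z = 135 + 72 = 207.

207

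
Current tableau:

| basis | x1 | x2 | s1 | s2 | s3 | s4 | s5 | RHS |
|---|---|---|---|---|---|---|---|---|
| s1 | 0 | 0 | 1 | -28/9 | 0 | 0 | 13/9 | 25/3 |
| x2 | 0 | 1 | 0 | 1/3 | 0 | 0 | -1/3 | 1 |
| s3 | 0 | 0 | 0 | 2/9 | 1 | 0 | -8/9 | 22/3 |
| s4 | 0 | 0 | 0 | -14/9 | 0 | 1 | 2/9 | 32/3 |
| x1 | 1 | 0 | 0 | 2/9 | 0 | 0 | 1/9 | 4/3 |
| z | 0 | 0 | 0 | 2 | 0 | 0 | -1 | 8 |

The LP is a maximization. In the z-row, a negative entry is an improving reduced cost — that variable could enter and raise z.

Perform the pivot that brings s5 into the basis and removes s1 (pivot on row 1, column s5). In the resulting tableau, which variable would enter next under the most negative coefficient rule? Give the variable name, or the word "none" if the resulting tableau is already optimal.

Pivot element 13/9. New z-row = old z-row − (-1)·(row 1/(13/9)).
Updated z-row coefficients: x1: 0, x2: 0, s1: 9/13, s2: -2/13, s3: 0, s4: 0, s5: 0.
The most negative is -2/13 in column s2, so s2 would enter next.

s2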